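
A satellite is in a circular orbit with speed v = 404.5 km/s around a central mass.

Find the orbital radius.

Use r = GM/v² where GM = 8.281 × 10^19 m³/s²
v = 404.5 km/s = 404500 m/s
GM = 8.281 × 10^19 m³/s²
v² = 1.6362 × 10^11 m²/s²
r = GM/v² = (8.281 × 10^19) / (1.6362 × 10^11) = 5.06111 × 10^8 m ≈ 506.1 Mm

Final answer: 506.1 Mm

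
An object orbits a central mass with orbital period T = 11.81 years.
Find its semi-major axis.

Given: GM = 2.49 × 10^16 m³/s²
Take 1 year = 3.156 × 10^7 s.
T = 11.81 years = 3.72724 × 10^8 s
GM = 2.49 × 10^16 m³/s²
Kepler's third law: a³ = GM T² / (4π²)
T² = 1.38923 × 10^17 s²
a³ = (2.49 × 10^16) × (1.38923 × 10^17) / (4π²) = 8.7622 × 10^31 m³
a = (a³)^(1/3) = 4.44158 × 10^10 m ≈ 4.442 × 10^10 m

Final answer: 4.442 × 10^10 m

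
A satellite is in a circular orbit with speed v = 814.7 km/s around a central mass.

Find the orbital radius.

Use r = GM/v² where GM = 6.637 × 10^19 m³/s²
v = 814.7 km/s = 814700 m/s
GM = 6.637 × 10^19 m³/s²
v² = 6.63736 × 10^11 m²/s²
r = GM/v² = (6.637 × 10^19) / (6.63736 × 10^11) = 9.99946 × 10^7 m ≈ 99.99 Mm

Final answer: 99.99 Mm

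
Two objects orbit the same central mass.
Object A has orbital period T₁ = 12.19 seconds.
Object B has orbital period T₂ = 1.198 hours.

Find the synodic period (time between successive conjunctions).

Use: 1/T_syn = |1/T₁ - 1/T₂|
T₁ = 12.19 seconds
T₂ = 1.198 hours = 4312.8 s
1/T₁ = 0.0820345 s⁻¹
1/T₂ = 0.000231868 s⁻¹
|1/T₁ − 1/T₂| = 0.0818026 s⁻¹
T_syn = 1 / |1/T₁ − 1/T₂| = 12.2246 s ≈ 12.22 seconds

Final answer: T_syn = 12.22 seconds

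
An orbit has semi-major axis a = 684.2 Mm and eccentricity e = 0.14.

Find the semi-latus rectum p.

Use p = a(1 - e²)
a = 684.2 Mm = 6.842 × 10^8 m
e = 0.14,  e² = 0.0196,  1 − e² = 0.9804
p = a(1 − e²) = 6.842 × 10^8 m × 0.9804 = 6.7079 × 10^8 m ≈ 670.8 Mm

Final answer: p = 670.8 Mm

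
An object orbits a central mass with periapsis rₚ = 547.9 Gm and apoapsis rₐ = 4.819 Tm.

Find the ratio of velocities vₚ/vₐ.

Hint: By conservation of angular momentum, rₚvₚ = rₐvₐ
rₚ = 547.9 Gm = 5.479 × 10^11 m
rₐ = 4.819 Tm = 4.819 × 10^12 m
rₚvₚ = rₐvₐ  ⇒  vₚ/vₐ = rₐ/rₚ
vₚ/vₐ = (4.819 × 10^12) / (5.479 × 10^11) = 8.7954

Final answer: vₚ/vₐ = 8.795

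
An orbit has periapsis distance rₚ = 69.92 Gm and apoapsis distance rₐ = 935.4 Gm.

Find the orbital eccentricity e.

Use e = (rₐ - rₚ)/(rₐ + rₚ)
rₚ = 69.92 Gm = 6.992 × 10^10 m
rₐ = 935.4 Gm = 9.354 × 10^11 m
rₐ − rₚ = 8.6548 × 10^11 m
rₐ + rₚ = 1.00532 × 10^12 m
e = (rₐ − rₚ)/(rₐ + rₚ) = 0.8609

Final answer: e = 0.8609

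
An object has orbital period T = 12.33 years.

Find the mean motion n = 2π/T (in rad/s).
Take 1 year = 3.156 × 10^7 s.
T = 12.33 years = 3.89135 × 10^8 s
n = 2π / (3.89135 × 10^8 s) = 1.61466 × 10^-8 rad/s ≈ 1.615 × 10^-8 rad/s

Final answer: n = 1.615 × 10^-8 rad/s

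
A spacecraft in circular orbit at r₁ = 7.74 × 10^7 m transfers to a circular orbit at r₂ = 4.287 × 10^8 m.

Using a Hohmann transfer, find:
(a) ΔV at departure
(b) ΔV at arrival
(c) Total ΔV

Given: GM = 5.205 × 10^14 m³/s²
r₁ = 7.74 × 10^7 m
r₂ = 4.287 × 10^8 m
GM = 5.205 × 10^14 m³/s²
Transfer ellipse: a_t = (r₁ + r₂)/2 = 2.5305 × 10^8 m
Circular speed at r₁: v₁ = √(GM/r₁) = 2593.22 m/s
Transfer speed at r₁ (periapsis): v₁ₜ = √(GM(2/r₁ − 1/a_t)) = 3375.31 m/s
(a) ΔV₁ = v₁ₜ − v₁ = 782.085 m/s ≈ 782.1 m/s
Circular speed at r₂: v₂ = √(GM/r₂) = 1101.88 m/s
Transfer speed at r₂ (apoapsis): v₂ₜ = √(GM(2/r₂ − 1/a_t)) = 609.398 m/s
(b) ΔV₂ = v₂ − v₂ₜ = 492.48 m/s ≈ 492.5 m/s
(c) ΔV_total = ΔV₁ + ΔV₂ = 1274.57 m/s ≈ 1.275 km/s

Final answer:
(a) ΔV₁ = 782.1 m/s
(b) ΔV₂ = 492.5 m/s
(c) ΔV_total = 1.275 km/s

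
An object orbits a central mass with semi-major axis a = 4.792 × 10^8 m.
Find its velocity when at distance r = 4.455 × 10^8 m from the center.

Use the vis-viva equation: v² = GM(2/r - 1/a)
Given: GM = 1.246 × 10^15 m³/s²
a = 4.792 × 10^8 m
r = 4.455 × 10^8 m
GM = 1.246 × 10^15 m³/s²
2/r − 1/a = 4.48934 × 10^-9 − 2.08681 × 10^-9 = 2.40253 × 10^-9 m⁻¹
v² = GM (2/r − 1/a) = 2.99355 × 10^6 m²/s²
v = 1730.19 m/s ≈ 1.73 km/s

Final answer: 1.73 km/s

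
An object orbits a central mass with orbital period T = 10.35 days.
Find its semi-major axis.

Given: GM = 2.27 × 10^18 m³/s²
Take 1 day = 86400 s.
T = 10.35 days = 894240 s
GM = 2.27 × 10^18 m³/s²
Kepler's third law: a³ = GM T² / (4π²)
T² = 7.99665 × 10^11 s²
a³ = (2.27 × 10^18) × (7.99665 × 10^11) / (4π²) = 4.59806 × 10^28 m³
a = (a³)^(1/3) = 3.58254 × 10^9 m ≈ 3.583 × 10^9 m

Final answer: 3.583 × 10^9 m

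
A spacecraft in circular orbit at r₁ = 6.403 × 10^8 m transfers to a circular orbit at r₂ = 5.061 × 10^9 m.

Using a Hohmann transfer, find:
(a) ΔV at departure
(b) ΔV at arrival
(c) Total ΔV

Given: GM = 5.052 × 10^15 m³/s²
r₁ = 6.403 × 10^8 m
r₂ = 5.061 × 10^9 m
GM = 5.052 × 10^15 m³/s²
Transfer ellipse: a_t = (r₁ + r₂)/2 = 2.85065 × 10^9 m
Circular speed at r₁: v₁ = √(GM/r₁) = 2808.92 m/s
Transfer speed at r₁ (periapsis): v₁ₜ = √(GM(2/r₁ − 1/a_t)) = 3742.71 m/s
(a) ΔV₁ = v₁ₜ − v₁ = 933.786 m/s ≈ 933.8 m/s
Circular speed at r₂: v₂ = √(GM/r₂) = 999.11 m/s
Transfer speed at r₂ (apoapsis): v₂ₜ = √(GM(2/r₂ − 1/a_t)) = 473.515 m/s
(b) ΔV₂ = v₂ − v₂ₜ = 525.596 m/s ≈ 525.6 m/s
(c) ΔV_total = ΔV₁ + ΔV₂ = 1459.38 m/s ≈ 1.459 km/s

Final answer:
(a) ΔV₁ = 933.8 m/s
(b) ΔV₂ = 525.6 m/s
(c) ΔV_total = 1.459 km/s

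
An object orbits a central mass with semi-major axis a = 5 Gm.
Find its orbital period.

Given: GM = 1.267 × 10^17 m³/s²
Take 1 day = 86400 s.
a = 5 Gm = 5 × 10^9 m
GM = 1.267 × 10^17 m³/s²
a³ = 1.25 × 10^29 m³
T = 2π √(a³/GM) = 2π √((1.25 × 10^29) / (1.267 × 10^17)) = 2π × 993269 s
T = 6.24089 × 10^6 s ≈ 72.23 days

Final answer: 72.23 days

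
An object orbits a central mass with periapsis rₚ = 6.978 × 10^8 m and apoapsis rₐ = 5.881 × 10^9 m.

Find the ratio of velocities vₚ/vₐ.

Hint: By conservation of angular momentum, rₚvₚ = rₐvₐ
rₚ = 6.978 × 10^8 m
rₐ = 5.881 × 10^9 m
rₚvₚ = rₐvₐ  ⇒  vₚ/vₐ = rₐ/rₚ
vₚ/vₐ = (5.881 × 10^9) / (6.978 × 10^8) = 8.42792

Final answer: vₚ/vₐ = 8.428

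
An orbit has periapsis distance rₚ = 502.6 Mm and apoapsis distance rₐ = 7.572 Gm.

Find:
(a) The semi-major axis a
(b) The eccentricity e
rₚ = 502.6 Mm = 5.026 × 10^8 m
rₐ = 7.572 Gm = 7.572 × 10^9 m
(a) a = (rₚ + rₐ)/2 = 4.0373 × 10^9 m ≈ 4.037 Gm
(b) e = (rₐ − rₚ)/(rₐ + rₚ) = (7.0694 × 10^9) / (8.0746 × 10^9) = 0.875511

Final answer:
(a) a = 4.037 Gm
(b) e = 0.8755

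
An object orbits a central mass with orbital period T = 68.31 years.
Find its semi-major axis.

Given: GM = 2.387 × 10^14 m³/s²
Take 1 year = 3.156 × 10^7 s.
T = 68.31 years = 2.15586 × 10^9 s
GM = 2.387 × 10^14 m³/s²
Kepler's third law: a³ = GM T² / (4π²)
T² = 4.64775 × 10^18 s²
a³ = (2.387 × 10^14) × (4.64775 × 10^18) / (4π²) = 2.81019 × 10^31 m³
a = (a³)^(1/3) = 3.04027 × 10^10 m ≈ 30.4 Gm

Final answer: 30.4 Gm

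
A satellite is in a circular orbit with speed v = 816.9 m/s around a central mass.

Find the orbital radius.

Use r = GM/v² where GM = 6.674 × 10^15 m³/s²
v = 816.9 m/s
GM = 6.674 × 10^15 m³/s²
v² = 667326 m²/s²
r = GM/v² = (6.674 × 10^15) / 667326 = 1.00011 × 10^10 m ≈ 10 Gm

Final answer: 10 Gm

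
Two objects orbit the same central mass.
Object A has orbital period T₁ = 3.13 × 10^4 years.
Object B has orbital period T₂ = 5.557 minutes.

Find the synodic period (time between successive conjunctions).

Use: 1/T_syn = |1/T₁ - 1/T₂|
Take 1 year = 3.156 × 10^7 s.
T₁ = 3.13 × 10^4 years = 9.87828 × 10^11 s
T₂ = 5.557 minutes = 333.42 s
1/T₁ = 1.01232 × 10^-12 s⁻¹
1/T₂ = 0.00299922 s⁻¹
|1/T₁ − 1/T₂| = 0.00299922 s⁻¹
T_syn = 1 / |1/T₁ − 1/T₂| = 333.42 s ≈ 5.557 minutes

Final answer: T_syn = 5.557 minutes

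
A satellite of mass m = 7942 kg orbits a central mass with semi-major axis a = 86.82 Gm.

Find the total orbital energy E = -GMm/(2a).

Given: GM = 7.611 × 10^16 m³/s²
a = 86.82 Gm = 8.682 × 10^10 m
GM = 7.611 × 10^16 m³/s²
2a = 1.7364 × 10^11 m
GMm = 7.611 × 10^16 × 7942 = 6.04466 × 10^20 m³·kg/s²
E = −GMm/(2a) = -3.48114 × 10^9 J ≈ -3.481 GJ

Final answer: -3.481 GJ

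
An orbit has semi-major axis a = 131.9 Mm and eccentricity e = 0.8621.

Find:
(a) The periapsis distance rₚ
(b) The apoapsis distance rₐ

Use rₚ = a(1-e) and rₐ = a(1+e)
a = 131.9 Mm = 1.319 × 10^8 m
e = 0.8621:  1 − e = 0.1379,  1 + e = 1.8621
(a) rₚ = a(1 − e) = 1.319 × 10^8 m × 0.1379 = 1.8189 × 10^7 m ≈ 18.19 Mm
(b) rₐ = a(1 + e) = 1.319 × 10^8 m × 1.8621 = 2.45611 × 10^8 m ≈ 245.6 Mm

Final answer:
(a) rₚ = 18.19 Mm
(b) rₐ = 245.6 Mm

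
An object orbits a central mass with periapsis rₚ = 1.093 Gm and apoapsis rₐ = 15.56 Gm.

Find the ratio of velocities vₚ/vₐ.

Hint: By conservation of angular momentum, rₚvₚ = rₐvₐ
rₚ = 1.093 Gm = 1.093 × 10^9 m
rₐ = 15.56 Gm = 1.556 × 10^10 m
rₚvₚ = rₐvₐ  ⇒  vₚ/vₐ = rₐ/rₚ
vₚ/vₐ = (1.556 × 10^10) / (1.093 × 10^9) = 14.236

Final answer: vₚ/vₐ = 14.24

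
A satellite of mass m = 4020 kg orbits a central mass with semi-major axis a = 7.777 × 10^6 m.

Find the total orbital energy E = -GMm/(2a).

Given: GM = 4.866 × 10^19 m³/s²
a = 7.777 × 10^6 m
GM = 4.866 × 10^19 m³/s²
2a = 1.5554 × 10^7 m
GMm = 4.866 × 10^19 × 4020 = 1.95613 × 10^23 m³·kg/s²
E = −GMm/(2a) = -1.25764 × 10^16 J ≈ -12.58 PJ

Final answer: -12.58 PJ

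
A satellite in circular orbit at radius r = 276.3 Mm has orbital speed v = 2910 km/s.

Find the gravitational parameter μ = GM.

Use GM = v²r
r = 276.3 Mm = 2.763 × 10^8 m
v = 2910 km/s = 2.91 × 10^6 m/s
v² = 8.4681 × 10^12 m²/s²
GM = v²r = 8.4681 × 10^12 × 2.763 × 10^8 = 2.33974 × 10^21 m³/s²
GM ≈ 2.34 × 10^21 m³/s²

Final answer: GM = 2.34 × 10^21 m³/s²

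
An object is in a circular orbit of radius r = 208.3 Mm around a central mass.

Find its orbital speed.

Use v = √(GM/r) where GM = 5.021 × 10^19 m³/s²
r = 208.3 Mm = 2.083 × 10^8 m
GM = 5.021 × 10^19 m³/s²
GM/r = (5.021 × 10^19) / (2.083 × 10^8) = 2.41047 × 10^11 m²/s²
v = √(GM/r) = 490965 m/s ≈ 491 km/s

Final answer: 491 km/s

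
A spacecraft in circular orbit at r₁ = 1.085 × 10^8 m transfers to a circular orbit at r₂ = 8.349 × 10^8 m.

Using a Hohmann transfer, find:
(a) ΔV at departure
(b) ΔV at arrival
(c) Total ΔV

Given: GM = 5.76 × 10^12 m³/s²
r₁ = 1.085 × 10^8 m
r₂ = 8.349 × 10^8 m
GM = 5.76 × 10^12 m³/s²
Transfer ellipse: a_t = (r₁ + r₂)/2 = 4.717 × 10^8 m
Circular speed at r₁: v₁ = √(GM/r₁) = 230.407 m/s
Transfer speed at r₁ (periapsis): v₁ₜ = √(GM(2/r₁ − 1/a_t)) = 306.535 m/s
(a) ΔV₁ = v₁ₜ − v₁ = 76.128 m/s ≈ 76.13 m/s
Circular speed at r₂: v₂ = √(GM/r₂) = 83.0604 m/s
Transfer speed at r₂ (apoapsis): v₂ₜ = √(GM(2/r₂ − 1/a_t)) = 39.836 m/s
(b) ΔV₂ = v₂ − v₂ₜ = 43.2244 m/s ≈ 43.22 m/s
(c) ΔV_total = ΔV₁ + ΔV₂ = 119.352 m/s ≈ 119.4 m/s

Final answer:
(a) ΔV₁ = 76.13 m/s
(b) ΔV₂ = 43.22 m/s
(c) ΔV_total = 119.4 m/s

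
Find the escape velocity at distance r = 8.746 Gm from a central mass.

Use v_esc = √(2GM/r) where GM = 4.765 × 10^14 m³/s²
r = 8.746 Gm = 8.746 × 10^9 m
GM = 4.765 × 10^14 m³/s²
2GM/r = 2 × (4.765 × 10^14) / (8.746 × 10^9) = 108964 m²/s²
v_esc = √(2GM/r) = 330.097 m/s ≈ 330.1 m/s

Final answer: 330.1 m/s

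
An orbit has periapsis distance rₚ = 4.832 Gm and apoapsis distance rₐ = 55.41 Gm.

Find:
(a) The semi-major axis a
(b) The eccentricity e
rₚ = 4.832 Gm = 4.832 × 10^9 m
rₐ = 55.41 Gm = 5.541 × 10^10 m
(a) a = (rₚ + rₐ)/2 = 3.0121 × 10^10 m ≈ 30.12 Gm
(b) e = (rₐ − rₚ)/(rₐ + rₚ) = (5.0578 × 10^10) / (6.0242 × 10^10) = 0.83958

Final answer:
(a) a = 30.12 Gm
(b) e = 0.8396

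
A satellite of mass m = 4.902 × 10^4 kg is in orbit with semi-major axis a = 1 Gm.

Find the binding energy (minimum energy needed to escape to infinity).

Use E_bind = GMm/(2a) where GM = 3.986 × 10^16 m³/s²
a = 1 Gm = 1 × 10^9 m
GM = 3.986 × 10^16 m³/s²
m = 4.902 × 10^4 kg
GMm = 3.986 × 10^16 × 49020 = 1.95394 × 10^21 m³·kg/s²
2a = 2 × 10^9 m
E_bind = GMm/(2a) = 9.76969 × 10^11 J ≈ 977 GJ

Final answer: 977 GJ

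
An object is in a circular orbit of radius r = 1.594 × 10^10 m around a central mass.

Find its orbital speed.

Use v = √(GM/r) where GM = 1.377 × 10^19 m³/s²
r = 1.594 × 10^10 m
GM = 1.377 × 10^19 m³/s²
GM/r = (1.377 × 10^19) / (1.594 × 10^10) = 8.63864 × 10^8 m²/s²
v = √(GM/r) = 29391.6 m/s ≈ 29.39 km/s

Final answer: 29.39 km/s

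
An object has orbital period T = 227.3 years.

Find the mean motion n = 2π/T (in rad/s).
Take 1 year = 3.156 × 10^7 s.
T = 227.3 years = 7.17359 × 10^9 s
n = 2π / (7.17359 × 10^9 s) = 8.75878 × 10^-10 rad/s ≈ 8.759 × 10^-10 rad/s

Final answer: n = 8.759 × 10^-10 rad/s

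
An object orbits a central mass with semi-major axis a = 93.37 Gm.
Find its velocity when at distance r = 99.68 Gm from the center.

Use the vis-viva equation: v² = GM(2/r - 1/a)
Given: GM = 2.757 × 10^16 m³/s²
a = 93.37 Gm = 9.337 × 10^10 m
r = 99.68 Gm = 9.968 × 10^10 m
GM = 2.757 × 10^16 m³/s²
2/r − 1/a = 2.00642 × 10^-11 − 1.07101 × 10^-11 = 9.35413 × 10^-12 m⁻¹
v² = GM (2/r − 1/a) = 257893 m²/s²
v = 507.832 m/s ≈ 507.8 m/s

Final answer: 507.8 m/s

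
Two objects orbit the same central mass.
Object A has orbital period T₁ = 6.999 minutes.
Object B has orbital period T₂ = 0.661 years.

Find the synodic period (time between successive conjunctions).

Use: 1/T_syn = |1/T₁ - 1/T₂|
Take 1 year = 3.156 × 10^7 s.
T₁ = 6.999 minutes = 419.94 s
T₂ = 0.661 years = 2.08612 × 10^7 s
1/T₁ = 0.00238129 s⁻¹
1/T₂ = 4.7936 × 10^-8 s⁻¹
|1/T₁ − 1/T₂| = 0.00238124 s⁻¹
T_syn = 1 / |1/T₁ − 1/T₂| = 419.948 s ≈ 6.999 minutes

Final answer: T_syn = 6.999 minutes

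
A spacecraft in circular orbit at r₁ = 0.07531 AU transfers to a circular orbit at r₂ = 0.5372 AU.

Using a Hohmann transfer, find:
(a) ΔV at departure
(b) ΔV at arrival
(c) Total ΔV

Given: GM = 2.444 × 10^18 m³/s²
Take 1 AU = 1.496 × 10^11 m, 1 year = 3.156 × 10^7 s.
r₁ = 0.07531 AU = 1.12664 × 10^10 m
r₂ = 0.5372 AU = 8.03651 × 10^10 m
GM = 2.444 × 10^18 m³/s²
Transfer ellipse: a_t = (r₁ + r₂)/2 = 4.58157 × 10^10 m
Circular speed at r₁: v₁ = √(GM/r₁) = 14728.5 m/s
Transfer speed at r₁ (periapsis): v₁ₜ = √(GM(2/r₁ − 1/a_t)) = 19506.7 m/s
(a) ΔV₁ = v₁ₜ − v₁ = 4778.25 m/s ≈ 1.008 AU/year
Circular speed at r₂: v₂ = √(GM/r₂) = 5514.64 m/s
Transfer speed at r₂ (apoapsis): v₂ₜ = √(GM(2/r₂ − 1/a_t)) = 2734.65 m/s
(b) ΔV₂ = v₂ − v₂ₜ = 2779.99 m/s ≈ 0.5865 AU/year
(c) ΔV_total = ΔV₁ + ΔV₂ = 7558.24 m/s ≈ 1.595 AU/year

Final answer:
(a) ΔV₁ = 1.008 AU/year
(b) ΔV₂ = 0.5865 AU/year
(c) ΔV_total = 1.595 AU/year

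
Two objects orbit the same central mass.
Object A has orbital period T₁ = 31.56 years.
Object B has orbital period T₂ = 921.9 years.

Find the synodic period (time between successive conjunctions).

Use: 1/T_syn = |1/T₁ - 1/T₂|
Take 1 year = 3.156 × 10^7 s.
T₁ = 31.56 years = 9.96034 × 10^8 s
T₂ = 921.9 years = 2.90952 × 10^10 s
1/T₁ = 1.00398 × 10^-9 s⁻¹
1/T₂ = 3.437 × 10^-11 s⁻¹
|1/T₁ − 1/T₂| = 9.69612 × 10^-10 s⁻¹
T_syn = 1 / |1/T₁ − 1/T₂| = 1.03134 × 10^9 s ≈ 32.68 years

Final answer: T_syn = 32.68 years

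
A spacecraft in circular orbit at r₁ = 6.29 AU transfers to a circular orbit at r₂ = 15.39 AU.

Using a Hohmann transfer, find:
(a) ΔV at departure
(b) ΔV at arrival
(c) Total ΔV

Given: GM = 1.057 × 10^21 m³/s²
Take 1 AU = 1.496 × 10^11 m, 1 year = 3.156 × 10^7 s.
r₁ = 6.29 AU = 9.40984 × 10^11 m
r₂ = 15.39 AU = 2.30234 × 10^12 m
GM = 1.057 × 10^21 m³/s²
Transfer ellipse: a_t = (r₁ + r₂)/2 = 1.62166 × 10^12 m
Circular speed at r₁: v₁ = √(GM/r₁) = 33515.6 m/s
Transfer speed at r₁ (periapsis): v₁ₜ = √(GM(2/r₁ − 1/a_t)) = 39934.8 m/s
(a) ΔV₁ = v₁ₜ − v₁ = 6419.2 m/s ≈ 1.354 AU/year
Circular speed at r₂: v₂ = √(GM/r₂) = 21426.6 m/s
Transfer speed at r₂ (apoapsis): v₂ₜ = √(GM(2/r₂ − 1/a_t)) = 16321.6 m/s
(b) ΔV₂ = v₂ − v₂ₜ = 5104.94 m/s ≈ 1.077 AU/year
(c) ΔV_total = ΔV₁ + ΔV₂ = 11524.1 m/s ≈ 2.431 AU/year

Final answer:
(a) ΔV₁ = 1.354 AU/year
(b) ΔV₂ = 1.077 AU/year
(c) ΔV_total = 2.431 AU/year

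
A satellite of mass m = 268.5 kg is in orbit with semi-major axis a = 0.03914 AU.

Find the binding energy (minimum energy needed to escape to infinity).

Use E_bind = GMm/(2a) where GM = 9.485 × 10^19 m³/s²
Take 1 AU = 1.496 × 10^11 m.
a = 0.03914 AU = 5.85534 × 10^9 m
GM = 9.485 × 10^19 m³/s²
m = 268.5 kg
GMm = 9.485 × 10^19 × 268.5 = 2.54672 × 10^22 m³·kg/s²
2a = 1.17107 × 10^10 m
E_bind = GMm/(2a) = 2.1747 × 10^12 J ≈ 2.175 TJ

Final answer: 2.175 TJ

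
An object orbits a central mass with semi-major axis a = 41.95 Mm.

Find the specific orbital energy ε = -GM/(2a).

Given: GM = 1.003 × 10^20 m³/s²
a = 41.95 Mm = 4.195 × 10^7 m
GM = 1.003 × 10^20 m³/s²
2a = 8.39 × 10^7 m
ε = −GM/(2a) = -1.19547 × 10^12 J/kg ≈ -1195 GJ/kg

Final answer: -1195 GJ/kg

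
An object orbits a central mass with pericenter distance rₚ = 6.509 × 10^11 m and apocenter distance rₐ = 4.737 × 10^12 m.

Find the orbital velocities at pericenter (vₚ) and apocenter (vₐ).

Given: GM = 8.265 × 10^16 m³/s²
rₚ = 6.509 × 10^11 m
rₐ = 4.737 × 10^12 m
GM = 8.265 × 10^16 m³/s²
a = (rₚ + rₐ)/2 = 2.69395 × 10^12 m
Vis-viva: v² = GM (2/r − 1/a)
vₚ² = 8.265 × 10^16 × (3.07267 × 10^-12 − 3.71202 × 10^-13) = 223276 m²/s²
vₚ = 472.521 m/s ≈ 472.5 m/s
vₐ² = 8.265 × 10^16 × (4.22208 × 10^-13 − 3.71202 × 10^-13) = 4215.65 m²/s²
vₐ = 64.928 m/s ≈ 64.93 m/s

Final answer: vₚ = 472.5 m/s, vₐ = 64.93 m/s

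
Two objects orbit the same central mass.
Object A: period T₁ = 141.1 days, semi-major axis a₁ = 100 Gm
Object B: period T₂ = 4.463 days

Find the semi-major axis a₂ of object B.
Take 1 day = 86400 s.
T₁ = 141.1 days = 1.2191 × 10^7 s
T₂ = 4.463 days = 385603 s
a₁ = 100 Gm = 1 × 10^11 m
Kepler's third law: (T₂/T₁)² = (a₂/a₁)³  ⇒  a₂ = a₁ (T₂/T₁)^(2/3)
T₂/T₁ = 0.03163
(T₂/T₁)^(2/3) = 0.100015
a₂ = 1 × 10^11 m × 0.100015 = 1.00015 × 10^10 m ≈ 10 Gm

Final answer: a₂ = 10 Gm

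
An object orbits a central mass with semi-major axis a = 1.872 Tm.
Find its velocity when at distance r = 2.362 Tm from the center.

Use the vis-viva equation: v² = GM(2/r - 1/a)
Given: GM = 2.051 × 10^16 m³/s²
a = 1.872 Tm = 1.872 × 10^12 m
r = 2.362 Tm = 2.362 × 10^12 m
GM = 2.051 × 10^16 m³/s²
2/r − 1/a = 8.4674 × 10^-13 − 5.34188 × 10^-13 = 3.12552 × 10^-13 m⁻¹
v² = GM (2/r − 1/a) = 6410.44 m²/s²
v = 80.0652 m/s ≈ 80.07 m/s

Final answer: 80.07 m/s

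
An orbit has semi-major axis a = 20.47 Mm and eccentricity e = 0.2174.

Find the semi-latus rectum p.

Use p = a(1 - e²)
a = 20.47 Mm = 2.047 × 10^7 m
e = 0.2174,  e² = 0.0472628,  1 − e² = 0.952737
p = a(1 − e²) = 2.047 × 10^7 m × 0.952737 = 1.95025 × 10^7 m ≈ 19.5 Mm

Final answer: p = 19.5 Mm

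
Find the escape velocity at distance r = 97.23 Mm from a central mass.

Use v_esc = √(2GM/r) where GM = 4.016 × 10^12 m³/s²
r = 97.23 Mm = 9.723 × 10^7 m
GM = 4.016 × 10^12 m³/s²
2GM/r = 2 × (4.016 × 10^12) / (9.723 × 10^7) = 82608.2 m²/s²
v_esc = √(2GM/r) = 287.417 m/s ≈ 287.4 m/s

Final answer: 287.4 m/s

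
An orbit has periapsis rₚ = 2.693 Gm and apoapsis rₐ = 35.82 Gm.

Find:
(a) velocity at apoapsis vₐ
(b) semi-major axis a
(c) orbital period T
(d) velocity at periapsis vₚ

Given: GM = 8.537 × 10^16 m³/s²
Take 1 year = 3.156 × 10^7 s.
rₚ = 2.693 Gm = 2.693 × 10^9 m
rₐ = 35.82 Gm = 3.582 × 10^10 m
GM = 8.537 × 10^16 m³/s²
a = (rₚ + rₐ)/2 = 1.92565 × 10^10 m
e = (rₐ − rₚ)/(rₐ + rₚ) = (3.3127 × 10^10) / (3.8513 × 10^10) = 0.860151
(a) vₐ² = GM (2/rₐ − 1/a) = 8.537 × 10^16 × (5.58347 × 10^-11 − 5.19305 × 10^-11) = 333303 m²/s²;  vₐ = 577.324 m/s ≈ 577.3 m/s
(b) a = 1.92565 × 10^10 m ≈ 19.26 Gm
(c) a³ = 7.14056 × 10^30 m³;  T = 2π √(a³/GM) = 2π × 9.14563 × 10^6 s = 5.74637 × 10^7 s ≈ 1.821 years
(d) vₚ² = GM (2/rₚ − 1/a) = 8.537 × 10^16 × (7.42666 × 10^-10 − 5.19305 × 10^-11) = 5.89681 × 10^7 m²/s²;  vₚ = 7679.07 m/s ≈ 7.679 km/s

Final answer:
(a) velocity at apoapsis vₐ = 577.3 m/s
(b) semi-major axis a = 19.26 Gm
(c) orbital period T = 1.821 years
(d) velocity at periapsis vₚ = 7.679 km/s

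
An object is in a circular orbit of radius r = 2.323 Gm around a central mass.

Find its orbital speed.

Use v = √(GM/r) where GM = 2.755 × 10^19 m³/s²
r = 2.323 Gm = 2.323 × 10^9 m
GM = 2.755 × 10^19 m³/s²
GM/r = (2.755 × 10^19) / (2.323 × 10^9) = 1.18597 × 10^10 m²/s²
v = √(GM/r) = 108902 m/s ≈ 108.9 km/s

Final answer: 108.9 km/s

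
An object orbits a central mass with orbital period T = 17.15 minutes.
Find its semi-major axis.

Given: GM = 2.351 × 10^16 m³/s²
T = 17.15 minutes = 1029 s
GM = 2.351 × 10^16 m³/s²
Kepler's third law: a³ = GM T² / (4π²)
T² = 1.05884 × 10^6 s²
a³ = (2.351 × 10^16) × (1.05884 × 10^6) / (4π²) = 6.30556 × 10^20 m³
a = (a³)^(1/3) = 8.57514 × 10^6 m ≈ 8.575 Mm

Final answer: 8.575 Mm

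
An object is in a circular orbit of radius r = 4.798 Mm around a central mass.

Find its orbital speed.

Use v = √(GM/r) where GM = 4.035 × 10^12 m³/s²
r = 4.798 Mm = 4.798 × 10^6 m
GM = 4.035 × 10^12 m³/s²
GM/r = (4.035 × 10^12) / (4.798 × 10^6) = 840975 m²/s²
v = √(GM/r) = 917.047 m/s ≈ 917 m/s

Final answer: 917 m/s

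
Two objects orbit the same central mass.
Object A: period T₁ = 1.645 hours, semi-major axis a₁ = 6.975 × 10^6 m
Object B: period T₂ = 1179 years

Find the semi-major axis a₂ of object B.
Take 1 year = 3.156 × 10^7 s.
T₁ = 1.645 hours = 5922 s
T₂ = 1179 years = 3.72092 × 10^10 s
a₁ = 6.975 × 10^6 m
Kepler's third law: (T₂/T₁)² = (a₂/a₁)³  ⇒  a₂ = a₁ (T₂/T₁)^(2/3)
T₂/T₁ = 6.28322 × 10^6
(T₂/T₁)^(2/3) = 34050.4
a₂ = 6.975 × 10^6 m × 34050.4 = 2.37501 × 10^11 m ≈ 2.375 × 10^11 m

Final answer: a₂ = 2.375 × 10^11 m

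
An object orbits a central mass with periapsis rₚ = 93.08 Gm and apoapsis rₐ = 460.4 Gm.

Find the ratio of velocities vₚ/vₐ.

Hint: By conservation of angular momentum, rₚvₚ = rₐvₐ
rₚ = 93.08 Gm = 9.308 × 10^10 m
rₐ = 460.4 Gm = 4.604 × 10^11 m
rₚvₚ = rₐvₐ  ⇒  vₚ/vₐ = rₐ/rₚ
vₚ/vₐ = (4.604 × 10^11) / (9.308 × 10^10) = 4.94628

Final answer: vₚ/vₐ = 4.946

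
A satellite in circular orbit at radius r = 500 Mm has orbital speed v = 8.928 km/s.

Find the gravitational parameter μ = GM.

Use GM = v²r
r = 500 Mm = 5 × 10^8 m
v = 8.928 km/s = 8928 m/s
v² = 7.97092 × 10^7 m²/s²
GM = v²r = 7.97092 × 10^7 × 5 × 10^8 = 3.98546 × 10^16 m³/s²
GM ≈ 3.985 × 10^16 m³/s²

Final answer: GM = 3.985 × 10^16 m³/s²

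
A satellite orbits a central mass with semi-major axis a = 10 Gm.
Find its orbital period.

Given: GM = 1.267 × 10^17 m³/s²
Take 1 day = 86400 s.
a = 10 Gm = 1 × 10^10 m
GM = 1.267 × 10^17 m³/s²
a³ = 1 × 10^30 m³
T = 2π √(a³/GM) = 2π √((1 × 10^30) / (1.267 × 10^17)) = 2π × 2.80939 × 10^6 s
T = 1.76519 × 10^7 s ≈ 204.3 days

Final answer: 204.3 days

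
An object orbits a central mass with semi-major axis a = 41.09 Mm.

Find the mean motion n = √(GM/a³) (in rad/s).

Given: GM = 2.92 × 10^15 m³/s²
a = 41.09 Mm = 4.109 × 10^7 m
GM = 2.92 × 10^15 m³/s²
a³ = 6.93759 × 10^22 m³
GM/a³ = (2.92 × 10^15) / (6.93759 × 10^22) = 4.20896 × 10^-8 s⁻²
n = √(GM/a³) = 0.000205157 rad/s ≈ 0.0002052 rad/s

Final answer: n = 0.0002052 rad/s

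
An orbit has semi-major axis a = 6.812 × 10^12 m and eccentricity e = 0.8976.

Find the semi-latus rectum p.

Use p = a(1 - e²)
a = 6.812 × 10^12 m
e = 0.8976,  e² = 0.805686,  1 − e² = 0.194314
p = a(1 − e²) = 6.812 × 10^12 m × 0.194314 = 1.32367 × 10^12 m ≈ 1.324 × 10^12 m

Final answer: p = 1.324 × 10^12 m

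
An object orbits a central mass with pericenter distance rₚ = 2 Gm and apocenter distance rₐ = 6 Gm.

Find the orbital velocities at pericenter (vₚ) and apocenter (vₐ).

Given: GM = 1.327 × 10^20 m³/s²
rₚ = 2 Gm = 2 × 10^9 m
rₐ = 6 Gm = 6 × 10^9 m
GM = 1.327 × 10^20 m³/s²
a = (rₚ + rₐ)/2 = 4 × 10^9 m
Vis-viva: v² = GM (2/r − 1/a)
vₚ² = 1.327 × 10^20 × (1 × 10^-9 − 2.5 × 10^-10) = 9.9525 × 10^10 m²/s²
vₚ = 315476 m/s ≈ 315.5 km/s
vₐ² = 1.327 × 10^20 × (3.33333 × 10^-10 − 2.5 × 10^-10) = 1.10583 × 10^10 m²/s²
vₐ = 105159 m/s ≈ 105.2 km/s

Final answer: vₚ = 315.5 km/s, vₐ = 105.2 km/s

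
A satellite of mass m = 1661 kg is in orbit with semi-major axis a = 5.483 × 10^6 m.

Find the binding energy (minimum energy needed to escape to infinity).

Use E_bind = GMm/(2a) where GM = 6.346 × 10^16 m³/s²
a = 5.483 × 10^6 m
GM = 6.346 × 10^16 m³/s²
m = 1661 kg
GMm = 6.346 × 10^16 × 1661 = 1.05407 × 10^20 m³·kg/s²
2a = 1.0966 × 10^7 m
E_bind = GMm/(2a) = 9.61217 × 10^12 J ≈ 9.612 TJ

Final answer: 9.612 TJ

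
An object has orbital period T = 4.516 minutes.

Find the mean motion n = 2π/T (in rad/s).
T = 4.516 minutes = 270.96 s
n = 2π / 270.96 s = 0.0231886 rad/s ≈ 0.02319 rad/s

Final answer: n = 0.02319 rad/s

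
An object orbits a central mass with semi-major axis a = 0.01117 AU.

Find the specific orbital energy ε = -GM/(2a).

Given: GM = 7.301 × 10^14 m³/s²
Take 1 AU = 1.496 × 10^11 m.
a = 0.01117 AU = 1.67103 × 10^9 m
GM = 7.301 × 10^14 m³/s²
2a = 3.34206 × 10^9 m
ε = −GM/(2a) = -218458 J/kg ≈ -218.5 kJ/kg

Final answer: -218.5 kJ/kg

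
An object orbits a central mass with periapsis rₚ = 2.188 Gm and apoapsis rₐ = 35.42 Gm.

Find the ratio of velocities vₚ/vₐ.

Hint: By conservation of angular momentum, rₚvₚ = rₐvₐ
rₚ = 2.188 Gm = 2.188 × 10^9 m
rₐ = 35.42 Gm = 3.542 × 10^10 m
rₚvₚ = rₐvₐ  ⇒  vₚ/vₐ = rₐ/rₚ
vₚ/vₐ = (3.542 × 10^10) / (2.188 × 10^9) = 16.1883

Final answer: vₚ/vₐ = 16.19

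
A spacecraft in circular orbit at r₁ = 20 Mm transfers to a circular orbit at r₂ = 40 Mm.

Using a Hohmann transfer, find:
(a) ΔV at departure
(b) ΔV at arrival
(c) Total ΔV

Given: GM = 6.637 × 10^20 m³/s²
r₁ = 20 Mm = 2 × 10^7 m
r₂ = 40 Mm = 4 × 10^7 m
GM = 6.637 × 10^20 m³/s²
Transfer ellipse: a_t = (r₁ + r₂)/2 = 3 × 10^7 m
Circular speed at r₁: v₁ = √(GM/r₁) = 5.76064 × 10^6 m/s
Transfer speed at r₁ (periapsis): v₁ₜ = √(GM(2/r₁ − 1/a_t)) = 6.65182 × 10^6 m/s
(a) ΔV₁ = v₁ₜ − v₁ = 891174 m/s ≈ 891.2 km/s
Circular speed at r₂: v₂ = √(GM/r₂) = 4.07339 × 10^6 m/s
Transfer speed at r₂ (apoapsis): v₂ₜ = √(GM(2/r₂ − 1/a_t)) = 3.32591 × 10^6 m/s
(b) ΔV₂ = v₂ − v₂ₜ = 747481 m/s ≈ 747.5 km/s
(c) ΔV_total = ΔV₁ + ΔV₂ = 1.63866 × 10^6 m/s ≈ 1639 km/s

Final answer:
(a) ΔV₁ = 891.2 km/s
(b) ΔV₂ = 747.5 km/s
(c) ΔV_total = 1639 km/s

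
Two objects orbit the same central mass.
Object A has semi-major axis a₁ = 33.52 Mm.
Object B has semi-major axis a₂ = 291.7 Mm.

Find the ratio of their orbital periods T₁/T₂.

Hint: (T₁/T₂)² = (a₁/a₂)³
a₁ = 33.52 Mm = 3.352 × 10^7 m
a₂ = 291.7 Mm = 2.917 × 10^8 m
a₁/a₂ = 0.114913
T₁/T₂ = (a₁/a₂)^(3/2) = (0.114913)^1.5 = 0.0389539

Final answer: T₁/T₂ = 0.03895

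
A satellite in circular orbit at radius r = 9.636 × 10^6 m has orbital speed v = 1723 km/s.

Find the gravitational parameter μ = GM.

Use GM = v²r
r = 9.636 × 10^6 m
v = 1723 km/s = 1.723 × 10^6 m/s
v² = 2.96873 × 10^12 m²/s²
GM = v²r = 2.96873 × 10^12 × 9.636 × 10^6 = 2.86067 × 10^19 m³/s²
GM ≈ 2.861 × 10^19 m³/s²

Final answer: GM = 2.861 × 10^19 m³/s²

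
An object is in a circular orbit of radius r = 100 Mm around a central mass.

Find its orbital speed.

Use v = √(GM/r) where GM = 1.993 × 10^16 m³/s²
r = 100 Mm = 1 × 10^8 m
GM = 1.993 × 10^16 m³/s²
GM/r = (1.993 × 10^16) / (1 × 10^8) = 1.993 × 10^8 m²/s²
v = √(GM/r) = 14117.4 m/s ≈ 14.12 km/s

Final answer: 14.12 km/s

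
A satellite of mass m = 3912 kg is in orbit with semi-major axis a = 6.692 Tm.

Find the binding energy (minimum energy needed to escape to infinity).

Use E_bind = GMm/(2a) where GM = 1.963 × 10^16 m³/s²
a = 6.692 Tm = 6.692 × 10^12 m
GM = 1.963 × 10^16 m³/s²
m = 3912 kg
GMm = 1.963 × 10^16 × 3912 = 7.67926 × 10^19 m³·kg/s²
2a = 1.3384 × 10^13 m
E_bind = GMm/(2a) = 5.73764 × 10^6 J ≈ 5.738 MJ

Final answer: 5.738 MJ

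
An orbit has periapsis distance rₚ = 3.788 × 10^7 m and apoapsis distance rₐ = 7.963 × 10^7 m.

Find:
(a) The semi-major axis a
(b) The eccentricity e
rₚ = 3.788 × 10^7 m
rₐ = 7.963 × 10^7 m
(a) a = (rₚ + rₐ)/2 = 5.8755 × 10^7 m ≈ 5.875 × 10^7 m
(b) e = (rₐ − rₚ)/(rₐ + rₚ) = (4.175 × 10^7) / (1.1751 × 10^8) = 0.355289

Final answer:
(a) a = 5.875 × 10^7 m
(b) e = 0.3553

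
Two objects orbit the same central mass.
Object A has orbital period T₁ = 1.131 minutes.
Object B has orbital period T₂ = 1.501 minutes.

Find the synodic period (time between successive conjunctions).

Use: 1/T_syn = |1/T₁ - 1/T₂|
T₁ = 1.131 minutes = 67.86 s
T₂ = 1.501 minutes = 90.06 s
1/T₁ = 0.0147362 s⁻¹
1/T₂ = 0.0111037 s⁻¹
|1/T₁ − 1/T₂| = 0.00363251 s⁻¹
T_syn = 1 / |1/T₁ − 1/T₂| = 275.292 s ≈ 4.588 minutes

Final answer: T_syn = 4.588 minutes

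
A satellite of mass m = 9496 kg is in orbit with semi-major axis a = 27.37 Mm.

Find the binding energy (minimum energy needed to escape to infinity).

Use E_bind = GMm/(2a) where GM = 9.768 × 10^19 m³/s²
a = 27.37 Mm = 2.737 × 10^7 m
GM = 9.768 × 10^19 m³/s²
m = 9496 kg
GMm = 9.768 × 10^19 × 9496 = 9.27569 × 10^23 m³·kg/s²
2a = 5.474 × 10^7 m
E_bind = GMm/(2a) = 1.6945 × 10^16 J ≈ 16.94 PJ

Final answer: 16.94 PJ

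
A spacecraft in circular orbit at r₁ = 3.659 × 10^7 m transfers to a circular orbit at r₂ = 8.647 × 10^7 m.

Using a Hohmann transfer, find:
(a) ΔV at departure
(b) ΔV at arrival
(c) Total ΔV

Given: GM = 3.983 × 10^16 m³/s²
r₁ = 3.659 × 10^7 m
r₂ = 8.647 × 10^7 m
GM = 3.983 × 10^16 m³/s²
Transfer ellipse: a_t = (r₁ + r₂)/2 = 6.153 × 10^7 m
Circular speed at r₁: v₁ = √(GM/r₁) = 32993.2 m/s
Transfer speed at r₁ (periapsis): v₁ₜ = √(GM(2/r₁ − 1/a_t)) = 39112.3 m/s
(a) ΔV₁ = v₁ₜ − v₁ = 6119.13 m/s ≈ 6.119 km/s
Circular speed at r₂: v₂ = √(GM/r₂) = 21462.1 m/s
Transfer speed at r₂ (apoapsis): v₂ₜ = √(GM(2/r₂ − 1/a_t)) = 16550.5 m/s
(b) ΔV₂ = v₂ − v₂ₜ = 4911.65 m/s ≈ 4.912 km/s
(c) ΔV_total = ΔV₁ + ΔV₂ = 11030.8 m/s ≈ 11.03 km/s

Final answer:
(a) ΔV₁ = 6.119 km/s
(b) ΔV₂ = 4.912 km/s
(c) ΔV_total = 11.03 km/s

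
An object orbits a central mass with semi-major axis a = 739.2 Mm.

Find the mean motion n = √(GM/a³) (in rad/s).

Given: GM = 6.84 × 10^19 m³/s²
a = 739.2 Mm = 7.392 × 10^8 m
GM = 6.84 × 10^19 m³/s²
a³ = 4.03911 × 10^26 m³
GM/a³ = (6.84 × 10^19) / (4.03911 × 10^26) = 1.69344 × 10^-7 s⁻²
n = √(GM/a³) = 0.000411514 rad/s ≈ 0.0004115 rad/s

Final answer: n = 0.0004115 rad/s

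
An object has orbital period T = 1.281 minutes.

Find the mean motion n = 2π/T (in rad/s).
T = 1.281 minutes = 76.86 s
n = 2π / 76.86 s = 0.0817484 rad/s ≈ 0.08175 rad/s

Final answer: n = 0.08175 rad/s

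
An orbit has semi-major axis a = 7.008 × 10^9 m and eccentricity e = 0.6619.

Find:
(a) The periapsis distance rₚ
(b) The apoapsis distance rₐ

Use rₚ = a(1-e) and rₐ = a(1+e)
a = 7.008 × 10^9 m
e = 0.6619:  1 − e = 0.3381,  1 + e = 1.6619
(a) rₚ = a(1 − e) = 7.008 × 10^9 m × 0.3381 = 2.3694 × 10^9 m ≈ 2.369 × 10^9 m
(b) rₐ = a(1 + e) = 7.008 × 10^9 m × 1.6619 = 1.16466 × 10^10 m ≈ 1.165 × 10^10 m

Final answer:
(a) rₚ = 2.369 × 10^9 m
(b) rₐ = 1.165 × 10^10 m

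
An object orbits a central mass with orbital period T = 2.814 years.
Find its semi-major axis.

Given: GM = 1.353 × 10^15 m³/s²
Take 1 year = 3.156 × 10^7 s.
T = 2.814 years = 8.88098 × 10^7 s
GM = 1.353 × 10^15 m³/s²
Kepler's third law: a³ = GM T² / (4π²)
T² = 7.88719 × 10^15 s²
a³ = (1.353 × 10^15) × (7.88719 × 10^15) / (4π²) = 2.70309 × 10^29 m³
a = (a³)^(1/3) = 6.46577 × 10^9 m ≈ 6.466 × 10^9 m

Final answer: 6.466 × 10^9 m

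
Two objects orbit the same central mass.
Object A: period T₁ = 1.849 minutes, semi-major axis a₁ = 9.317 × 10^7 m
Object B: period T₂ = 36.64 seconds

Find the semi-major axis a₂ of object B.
T₁ = 1.849 minutes = 110.94 s
T₂ = 36.64 seconds
a₁ = 9.317 × 10^7 m
Kepler's third law: (T₂/T₁)² = (a₂/a₁)³  ⇒  a₂ = a₁ (T₂/T₁)^(2/3)
T₂/T₁ = 0.330269
(T₂/T₁)^(2/3) = 0.477799
a₂ = 9.317 × 10^7 m × 0.477799 = 4.45165 × 10^7 m ≈ 4.452 × 10^7 m

Final answer: a₂ = 4.452 × 10^7 m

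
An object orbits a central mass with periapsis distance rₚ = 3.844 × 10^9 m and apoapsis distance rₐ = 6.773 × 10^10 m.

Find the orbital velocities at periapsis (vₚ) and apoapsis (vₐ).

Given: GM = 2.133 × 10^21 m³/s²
rₚ = 3.844 × 10^9 m
rₐ = 6.773 × 10^10 m
GM = 2.133 × 10^21 m³/s²
a = (rₚ + rₐ)/2 = 3.5787 × 10^10 m
Vis-viva: v² = GM (2/r − 1/a)
vₚ² = 2.133 × 10^21 × (5.20291 × 10^-10 − 2.79431 × 10^-11) = 1.05018 × 10^12 m²/s²
vₚ = 1.02478 × 10^6 m/s ≈ 1025 km/s
vₐ² = 2.133 × 10^21 × (2.9529 × 10^-11 − 2.79431 × 10^-11) = 3.38273 × 10^9 m²/s²
vₐ = 58161.3 m/s ≈ 58.16 km/s

Final answer: vₚ = 1025 km/s, vₐ = 58.16 km/s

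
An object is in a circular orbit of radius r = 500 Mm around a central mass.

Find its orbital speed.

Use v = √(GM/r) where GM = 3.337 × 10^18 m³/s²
r = 500 Mm = 5 × 10^8 m
GM = 3.337 × 10^18 m³/s²
GM/r = (3.337 × 10^18) / (5 × 10^8) = 6.674 × 10^9 m²/s²
v = √(GM/r) = 81694.6 m/s ≈ 81.69 km/s

Final answer: 81.69 km/s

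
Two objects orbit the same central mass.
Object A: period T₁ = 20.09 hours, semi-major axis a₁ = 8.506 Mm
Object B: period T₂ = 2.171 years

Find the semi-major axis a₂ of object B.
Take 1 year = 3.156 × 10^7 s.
T₁ = 20.09 hours = 72324 s
T₂ = 2.171 years = 6.85168 × 10^7 s
a₁ = 8.506 Mm = 8.506 × 10^6 m
Kepler's third law: (T₂/T₁)² = (a₂/a₁)³  ⇒  a₂ = a₁ (T₂/T₁)^(2/3)
T₂/T₁ = 947.359
(T₂/T₁)^(2/3) = 96.459
a₂ = 8.506 × 10^6 m × 96.459 = 8.20481 × 10^8 m ≈ 820.5 Mm

Final answer: a₂ = 820.5 Mm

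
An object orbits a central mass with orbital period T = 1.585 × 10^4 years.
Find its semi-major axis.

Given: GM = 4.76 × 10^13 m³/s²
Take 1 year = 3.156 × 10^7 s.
T = 1.585 × 10^4 years = 5.00226 × 10^11 s
GM = 4.76 × 10^13 m³/s²
Kepler's third law: a³ = GM T² / (4π²)
T² = 2.50226 × 10^23 s²
a³ = (4.76 × 10^13) × (2.50226 × 10^23) / (4π²) = 3.01703 × 10^35 m³
a = (a³)^(1/3) = 6.70697 × 10^11 m ≈ 670.7 Gm

Final answer: 670.7 Gm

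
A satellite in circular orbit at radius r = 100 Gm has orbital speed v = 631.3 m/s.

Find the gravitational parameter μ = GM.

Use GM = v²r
r = 100 Gm = 1 × 10^11 m
v = 631.3 m/s
v² = 398540 m²/s²
GM = v²r = 398540 × 1 × 10^11 = 3.9854 × 10^16 m³/s²
GM ≈ 3.985 × 10^16 m³/s²

Final answer: GM = 3.985 × 10^16 m³/s²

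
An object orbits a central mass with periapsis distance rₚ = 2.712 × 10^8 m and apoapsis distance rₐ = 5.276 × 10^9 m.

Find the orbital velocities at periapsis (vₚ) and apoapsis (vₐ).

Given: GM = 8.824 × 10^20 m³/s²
rₚ = 2.712 × 10^8 m
rₐ = 5.276 × 10^9 m
GM = 8.824 × 10^20 m³/s²
a = (rₚ + rₐ)/2 = 2.7736 × 10^9 m
Vis-viva: v² = GM (2/r − 1/a)
vₚ² = 8.824 × 10^20 × (7.37463 × 10^-9 − 3.60542 × 10^-10) = 6.18923 × 10^12 m²/s²
vₚ = 2.48782 × 10^6 m/s ≈ 2488 km/s
vₐ² = 8.824 × 10^20 × (3.79075 × 10^-10 − 3.60542 × 10^-10) = 1.63533 × 10^10 m²/s²
vₐ = 127880 m/s ≈ 127.9 km/s

Final answer: vₚ = 2488 km/s, vₐ = 127.9 km/s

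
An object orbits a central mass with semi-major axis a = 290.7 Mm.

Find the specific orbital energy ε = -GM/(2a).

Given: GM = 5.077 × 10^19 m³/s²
a = 290.7 Mm = 2.907 × 10^8 m
GM = 5.077 × 10^19 m³/s²
2a = 5.814 × 10^8 m
ε = −GM/(2a) = -8.73237 × 10^10 J/kg ≈ -87.32 GJ/kg

Final answer: -87.32 GJ/kg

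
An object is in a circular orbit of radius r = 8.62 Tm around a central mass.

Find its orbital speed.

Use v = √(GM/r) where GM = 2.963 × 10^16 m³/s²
r = 8.62 Tm = 8.62 × 10^12 m
GM = 2.963 × 10^16 m³/s²
GM/r = (2.963 × 10^16) / (8.62 × 10^12) = 3437.35 m²/s²
v = √(GM/r) = 58.629 m/s ≈ 58.63 m/s

Final answer: 58.63 m/s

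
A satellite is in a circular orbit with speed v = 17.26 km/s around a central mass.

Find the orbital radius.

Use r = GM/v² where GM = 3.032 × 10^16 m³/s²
v = 17.26 km/s = 17260 m/s
GM = 3.032 × 10^16 m³/s²
v² = 2.97908 × 10^8 m²/s²
r = GM/v² = (3.032 × 10^16) / (2.97908 × 10^8) = 1.01777 × 10^8 m ≈ 1.018 × 10^8 m

Final answer: 1.018 × 10^8 m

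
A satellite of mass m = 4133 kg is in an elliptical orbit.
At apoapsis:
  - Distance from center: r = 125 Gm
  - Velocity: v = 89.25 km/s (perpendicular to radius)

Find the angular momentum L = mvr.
r = 125 Gm = 1.25 × 10^11 m
v = 89.25 km/s = 89250 m/s
vr = 89250 × 1.25 × 10^11 = 1.11562 × 10^16 m²/s
L = m × vr = 4133 × 1.11562 × 10^16 = 4.61088 × 10^19 kg·m²/s ≈ 4.611 × 10^19 kg·m²/s

Final answer: L = 4.611 × 10^19 kg·m²/s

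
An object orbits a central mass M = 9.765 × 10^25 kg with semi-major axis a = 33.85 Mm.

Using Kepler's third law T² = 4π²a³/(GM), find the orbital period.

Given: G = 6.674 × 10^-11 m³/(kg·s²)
M = 9.765 × 10^25 kg
GM = G × M = 6.674 × 10^-11 × 9.765 × 10^25 = 6.51716 × 10^15 m³/s²
a = 33.85 Mm = 3.385 × 10^7 m
a³ = 3.87861 × 10^22 m³
T = 2π √(a³/GM) = 2π √((3.87861 × 10^22) / (6.51716 × 10^15)) = 2π × 2439.54 s
T = 15328.1 s ≈ 4.258 hours

Final answer: 4.258 hours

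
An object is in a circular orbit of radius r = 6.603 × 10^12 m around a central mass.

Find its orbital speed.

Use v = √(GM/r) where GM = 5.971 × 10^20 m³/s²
r = 6.603 × 10^12 m
GM = 5.971 × 10^20 m³/s²
GM/r = (5.971 × 10^20) / (6.603 × 10^12) = 9.04286 × 10^7 m²/s²
v = √(GM/r) = 9509.39 m/s ≈ 9.509 km/s

Final answer: 9.509 km/s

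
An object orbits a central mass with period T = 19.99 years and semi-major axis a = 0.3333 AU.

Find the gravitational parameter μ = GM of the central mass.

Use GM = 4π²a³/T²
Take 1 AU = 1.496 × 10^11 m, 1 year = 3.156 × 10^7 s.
T = 19.99 years = 6.30884 × 10^8 s
a = 0.3333 AU = 4.98617 × 10^10 m
a³ = 1.23965 × 10^32 m³
T² = 3.98015 × 10^17 s²
GM = 4π² × (1.23965 × 10^32) / (3.98015 × 10^17) = 1.22959 × 10^16 m³/s²
GM ≈ 1.23 × 10^16 m³/s²

Final answer: GM = 1.23 × 10^16 m³/s²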